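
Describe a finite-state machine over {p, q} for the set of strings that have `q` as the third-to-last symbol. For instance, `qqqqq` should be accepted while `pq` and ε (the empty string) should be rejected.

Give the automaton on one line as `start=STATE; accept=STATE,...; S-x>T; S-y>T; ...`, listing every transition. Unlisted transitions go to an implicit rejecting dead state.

A DFA must remember the last 3 symbols (since which symbol is third-to-last isn't known until the input ends). Use one state per possible window of the last ≤3 symbols; accept from those whose window starts with `q`.
15 states suffice.
          p    q  
>  s0     s1   s2 
   s1     s3   s4 
   s2     s5   s6 
   s3     s7   s8 
   s4     s9  s10 
   s5    s11  s12 
   s6    s13  s14 
   s7     s7   s8 
   s8     s9  s10 
   s9    s11  s12 
   s10   s13  s14 
 * s11    s7   s8 
 * s12    s9  s10 
 * s13   s11  s12 
 * s14   s13  s14 
(> = start, * = accepting)

start=s0; accept=s11,s12,s13,s14; s0-p>s1; s0-q>s2; s1-p>s3; s1-q>s4; s2-p>s5; s2-q>s6; s3-p>s7; s3-q>s8; s4-p>s9; s4-q>s10; s5-p>s11; s5-q>s12; s6-p>s13; s6-q>s14; s7-p>s7; s7-q>s8; s8-p>s9; s8-q>s10; s9-p>s11; s9-q>s12; s10-p>s13; s10-q>s14; s11-p>s7; s11-q>s8; s12-p>s9; s12-q>s10; s13-p>s11; s13-q>s12; s14-p>s13; s14-q>s14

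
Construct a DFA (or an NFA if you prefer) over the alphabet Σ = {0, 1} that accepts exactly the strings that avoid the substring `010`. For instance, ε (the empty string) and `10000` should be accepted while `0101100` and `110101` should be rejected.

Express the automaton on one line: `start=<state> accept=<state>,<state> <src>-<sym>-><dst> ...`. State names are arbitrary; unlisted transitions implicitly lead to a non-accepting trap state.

start=q0 accept=q0,q1,q2 q0-0->q1 q0-1->q0 q1-0->q1 q1-1->q2 q2-0->q3 q2-1->q0 q3-0->q3 q3-1->q3

This is the complement of 'contains `010`'. Use the same substring-matching states — q0 through q3 holding how much of `010` has just been matched — but flip the accepting set: everything except the trap q3 accepts.
4 states suffice.
        0   1  
>* q0   q1  q0 
 * q1   q1  q2 
 * q2   q3  q0 
   q3   q3  q3 
(> = start, * = accepting)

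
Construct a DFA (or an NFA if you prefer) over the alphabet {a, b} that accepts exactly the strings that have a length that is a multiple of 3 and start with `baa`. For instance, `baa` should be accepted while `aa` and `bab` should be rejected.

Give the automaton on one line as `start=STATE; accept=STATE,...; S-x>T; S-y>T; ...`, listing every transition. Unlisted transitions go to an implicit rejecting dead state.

Run two small machines in parallel and take their product. One (3 states) tracks the input length modulo 3; the other (5 states) tracks whether the input so far still matches the prefix `baa`. Each combined state is a pair, one component from each; accept when both components accept. Minimizing collapses redundant product states.
7 states suffice.
        a   b  
>  S0   S1  S2 
   S1   S1  S1 
   S2   S3  S1 
   S3   S4  S1 
 * S4   S5  S5 
   S5   S6  S6 
   S6   S4  S4 
(> = start, * = accepting)

start=S0; accept=S4; S0-a>S1; S0-b>S2; S1-a>S1; S1-b>S1; S2-a>S3; S2-b>S1; S3-a>S4; S3-b>S1; S4-a>S5; S4-b>S5; S5-a>S6; S5-b>S6; S6-a>S4; S6-b>S4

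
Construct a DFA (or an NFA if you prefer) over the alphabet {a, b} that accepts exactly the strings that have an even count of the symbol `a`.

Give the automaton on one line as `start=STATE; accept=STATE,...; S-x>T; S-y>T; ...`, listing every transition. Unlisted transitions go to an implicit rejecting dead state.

start=q0; accept=q0; q0-a>q1; q0-b>q0; q1-a>q0; q1-b>q1

Keep the running count of `a`s modulo 2: each `a` advances along the cycle q0 → q1 → q0 while other symbols loop. Accept at q0.
With 2 states:
        a   b  
>* q0   q1  q0 
   q1   q0  q1 
(> = start, * = accepting)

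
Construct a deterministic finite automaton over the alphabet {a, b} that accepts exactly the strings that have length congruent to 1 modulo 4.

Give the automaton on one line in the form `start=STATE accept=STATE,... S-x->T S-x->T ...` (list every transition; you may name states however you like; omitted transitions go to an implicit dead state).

start=S0 accept=S1 S0-a->S1 S0-b->S1 S1-a->S2 S1-b->S2 S2-a->S3 S2-b->S3 S3-a->S0 S3-b->S0

Only the length mod 4 matters, so use a 4-cycle: from any state, every input symbol moves to the next state, wrapping S3 back to S0. Mark S1 accepting.
A 4-state machine:
        a   b  
>  S0   S1  S1 
 * S1   S2  S2 
   S2   S3  S3 
   S3   S0  S0 
(> = start, * = accepting)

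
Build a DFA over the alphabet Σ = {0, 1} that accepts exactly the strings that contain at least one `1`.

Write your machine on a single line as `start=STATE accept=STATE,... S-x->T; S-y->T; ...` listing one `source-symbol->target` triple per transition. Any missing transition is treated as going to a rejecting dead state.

start=s0; accept=s1,s2; s0-0->s0; s0-1->s1; s1-0->s1; s1-1->s2; s2-0->s2; s2-1->s2

Count `1`s, saturating at 2: state s0 means no `1` yet, s1 means one `1` seen, s2 means more than one. Each `1` increments (capped at s2); other symbols loop. Accept from {s1, s2}.
        0   1  
>  s0   s0  s1 
 * s1   s1  s2 
 * s2   s2  s2 
(> = start, * = accepting)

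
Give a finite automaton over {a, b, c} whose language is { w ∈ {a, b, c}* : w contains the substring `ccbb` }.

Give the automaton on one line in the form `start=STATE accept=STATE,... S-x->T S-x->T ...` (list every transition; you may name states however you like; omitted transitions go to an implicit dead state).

start=S0 accept=S4 S0-a->S0 S0-b->S0 S0-c->S1 S1-a->S0 S1-b->S0 S1-c->S2 S2-a->S0 S2-b->S3 S2-c->S2 S3-a->S0 S3-b->S4 S3-c->S1 S4-a->S4 S4-b->S4 S4-c->S4

States S0..S3 record the length of the longest prefix of `ccbb` that matches the current input suffix. Reaching S4 means `ccbb` has been seen, and we stay there forever. Accept from S4.
        a   b   c  
>  S0   S0  S0  S1 
   S1   S0  S0  S2 
   S2   S0  S3  S2 
   S3   S0  S4  S1 
 * S4   S4  S4  S4 
(> = start, * = accepting)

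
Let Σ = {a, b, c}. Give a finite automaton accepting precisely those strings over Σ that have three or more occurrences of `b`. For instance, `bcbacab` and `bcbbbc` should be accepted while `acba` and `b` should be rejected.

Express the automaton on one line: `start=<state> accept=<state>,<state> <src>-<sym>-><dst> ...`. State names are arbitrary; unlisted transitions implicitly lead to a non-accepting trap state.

Count `b`s, saturating at 4: states q0 through q3 mean 0 through 3 `b`s seen; q4 means more than 3. Each `b` increments (capped at q4); other symbols loop. Accept from {q3, q4}.
5 states suffice.
        a   b   c  
>  q0   q0  q1  q0 
   q1   q1  q2  q1 
   q2   q2  q3  q2 
 * q3   q3  q4  q3 
 * q4   q4  q4  q4 
(> = start, * = accepting)

start=q0 accept=q3,q4 q0-a->q0 q0-b->q1 q0-c->q0 q1-a->q1 q1-b->q2 q1-c->q1 q2-a->q2 q2-b->q3 q2-c->q2 q3-a->q3 q3-b->q4 q3-c->q3 q4-a->q4 q4-b->q4 q4-c->q4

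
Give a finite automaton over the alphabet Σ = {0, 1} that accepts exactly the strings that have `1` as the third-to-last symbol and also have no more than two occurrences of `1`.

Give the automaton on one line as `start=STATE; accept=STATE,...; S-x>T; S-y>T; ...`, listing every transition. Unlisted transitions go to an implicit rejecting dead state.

start=q0; accept=q4,q5,q6,q11; q0-0>q0; q0-1>q1; q1-0>q2; q1-1>q3; q2-0>q4; q2-1>q5; q3-0>q6; q3-1>q7; q4-0>q8; q4-1>q9; q5-0>q10; q5-1>q7; q6-0>q11; q6-1>q7; q7-0>q7; q7-1>q7; q8-0>q8; q8-1>q9; q9-0>q10; q9-1>q7; q10-0>q11; q10-1>q7; q11-0>q7; q11-1>q7

Build one automaton per condition and run them in lockstep. The first has 15 states tracking the last 3 symbols read; the second has 4 states tracking the count of `1`s, saturating at 3. A product state is a pair (one from each), accepting exactly when both do. Minimizing collapses redundant product states.
With 12 states:
          0    1  
>  q0     q0   q1 
   q1     q2   q3 
   q2     q4   q5 
   q3     q6   q7 
 * q4     q8   q9 
 * q5    q10   q7 
 * q6    q11   q7 
   q7     q7   q7 
   q8     q8   q9 
   q9    q10   q7 
   q10   q11   q7 
 * q11    q7   q7 
(> = start, * = accepting)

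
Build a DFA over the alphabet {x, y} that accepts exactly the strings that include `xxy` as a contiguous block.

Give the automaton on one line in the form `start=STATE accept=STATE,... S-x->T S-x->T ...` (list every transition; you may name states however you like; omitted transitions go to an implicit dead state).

start=A accept=D A-x->B A-y->A B-x->C B-y->A C-x->C C-y->D D-x->D D-y->D

States A..C record the length of the longest prefix of `xxy` that matches the current input suffix. Reaching D means `xxy` has been seen, and we stay there forever. Accept from D.
A 4-state machine:
       x  y 
>  A   B  A 
   B   C  A 
   C   C  D 
 * D   D  D 
(> = start, * = accepting)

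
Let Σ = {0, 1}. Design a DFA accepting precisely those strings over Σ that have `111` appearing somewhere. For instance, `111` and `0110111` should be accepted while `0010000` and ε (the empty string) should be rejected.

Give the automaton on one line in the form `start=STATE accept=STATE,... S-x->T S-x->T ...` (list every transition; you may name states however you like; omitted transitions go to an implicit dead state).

start=q0 accept=q3 q0-0->q0 q0-1->q1 q1-0->q0 q1-1->q2 q2-0->q0 q2-1->q3 q3-0->q3 q3-1->q3

Track how much of `111` has been matched so far: state q0 is no progress, q3 is the absorbing accept state reached once `111` has occurred. Intermediate states record partial matches; on a mismatch, fall back to the longest reusable overlap.
        0   1  
>  q0   q0  q1 
   q1   q0  q2 
   q2   q0  q3 
 * q3   q3  q3 
(> = start, * = accepting)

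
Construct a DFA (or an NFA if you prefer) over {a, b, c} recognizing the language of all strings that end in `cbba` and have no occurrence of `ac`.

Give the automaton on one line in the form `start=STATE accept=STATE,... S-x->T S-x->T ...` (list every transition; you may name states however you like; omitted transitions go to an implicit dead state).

start=q0 accept=q6 q0-a->q1 q0-b->q0 q0-c->q2 q1-a->q1 q1-b->q0 q1-c->q3 q2-a->q1 q2-b->q4 q2-c->q2 q3-a->q3 q3-b->q3 q3-c->q3 q4-a->q1 q4-b->q5 q4-c->q2 q5-a->q6 q5-b->q0 q5-c->q2 q6-a->q1 q6-b->q0 q6-c->q3

Handle the two conditions separately and then intersect. One (5 states) tracks how much of the suffix `cbba` has currently been matched; the other (3 states) tracks partial matches of the forbidden pattern `ac`. Each combined state is a pair, one component from each; accept when both components accept. Equivalent product states are then merged.
        a   b   c  
>  q0   q1  q0  q2 
   q1   q1  q0  q3 
   q2   q1  q4  q2 
   q3   q3  q3  q3 
   q4   q1  q5  q2 
   q5   q6  q0  q2 
 * q6   q1  q0  q3 
(> = start, * = accepting)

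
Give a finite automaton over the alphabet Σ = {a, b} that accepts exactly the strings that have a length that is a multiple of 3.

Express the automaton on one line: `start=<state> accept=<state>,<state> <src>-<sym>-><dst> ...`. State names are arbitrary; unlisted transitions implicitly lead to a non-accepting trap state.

Count input length modulo 3: every symbol advances one step around the cycle q0 → q1 → q2 → q0. Accept at q0.
        a   b  
>* q0   q1  q1 
   q1   q2  q2 
   q2   q0  q0 
(> = start, * = accepting)

start=q0 accept=q0 q0-a->q1 q0-b->q1 q1-a->q2 q1-b->q2 q2-a->q0 q2-b->q0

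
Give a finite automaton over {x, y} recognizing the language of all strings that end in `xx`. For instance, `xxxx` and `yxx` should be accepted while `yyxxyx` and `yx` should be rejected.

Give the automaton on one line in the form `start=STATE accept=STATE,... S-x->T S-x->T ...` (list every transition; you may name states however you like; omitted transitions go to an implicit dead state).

Remember how much of `xx` the current input suffix matches. State q0 means no match yet; q1 means the last symbol is `x`; q2 means the last 2 symbols are `xx`. Only q2 accepts. On a mismatch, fall back to the longest proper suffix that is still a prefix of `xx`.
A 3-state machine:
        x   y  
>  q0   q1  q0 
   q1   q2  q0 
 * q2   q2  q0 
(> = start, * = accepting)

start=q0 accept=q2 q0-x->q1 q0-y->q0 q1-x->q2 q1-y->q0 q2-x->q2 q2-y->q0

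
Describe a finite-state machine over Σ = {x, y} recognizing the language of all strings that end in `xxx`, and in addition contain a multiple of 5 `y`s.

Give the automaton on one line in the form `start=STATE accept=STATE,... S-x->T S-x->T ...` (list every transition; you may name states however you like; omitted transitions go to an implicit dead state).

Handle the two conditions separately and then intersect. The first has 4 states tracking how much of the suffix `xxx` has currently been matched; the second has 5 states tracking the count of `y`s modulo 5. A product state is a pair (one from each), accepting exactly when both do. Minimizing collapses redundant product states.
With 8 states:
        x   y  
>  q0   q1  q2 
   q1   q3  q2 
   q2   q2  q4 
   q3   q5  q2 
   q4   q4  q6 
 * q5   q5  q2 
   q6   q6  q7 
   q7   q7  q0 
(> = start, * = accepting)

start=q0 accept=q5 q0-x->q1 q0-y->q2 q1-x->q3 q1-y->q2 q2-x->q2 q2-y->q4 q3-x->q5 q3-y->q2 q4-x->q4 q4-y->q6 q5-x->q5 q5-y->q2 q6-x->q6 q6-y->q7 q7-x->q7 q7-y->q0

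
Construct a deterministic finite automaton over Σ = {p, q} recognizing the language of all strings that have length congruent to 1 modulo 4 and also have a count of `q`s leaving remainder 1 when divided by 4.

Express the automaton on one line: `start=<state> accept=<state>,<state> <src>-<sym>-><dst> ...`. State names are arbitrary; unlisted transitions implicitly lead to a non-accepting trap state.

start=A accept=C A-p->B A-q->C B-p->D B-q->E C-p->E C-q->F D-p->G D-q->H E-p->H E-q->I F-p->I F-q->J G-p->A G-q->K H-p->K H-q->L I-p->L I-q->M J-p->M J-q->A K-p->C K-q->N L-p->N L-q->O M-p->O M-q->B N-p->F N-q->P O-p->P O-q->D P-p->J P-q->G

Handle the two conditions separately and then intersect. The first has 4 states tracking the input length modulo 4; the second has 4 states tracking the count of `q`s modulo 4. A product state is a pair (one from each), accepting exactly when both do.
A 16-state machine:
       p  q 
>  A   B  C 
   B   D  E 
 * C   E  F 
   D   G  H 
   E   H  I 
   F   I  J 
   G   A  K 
   H   K  L 
   I   L  M 
   J   M  A 
   K   C  N 
   L   N  O 
   M   O  B 
   N   F  P 
   O   P  D 
   P   J  G 
(> = start, * = accepting)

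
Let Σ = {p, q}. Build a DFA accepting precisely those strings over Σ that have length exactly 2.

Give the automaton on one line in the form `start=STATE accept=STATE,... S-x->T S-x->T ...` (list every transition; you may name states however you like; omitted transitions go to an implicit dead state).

Count input length up to 3: every symbol moves from s0 toward s3, which means 'more than 2' and absorbs. Accept from {s2}.
        p   q  
>  s0   s1  s1 
   s1   s2  s2 
 * s2   s3  s3 
   s3   s3  s3 
(> = start, * = accepting)

start=s0 accept=s2 s0-p->s1 s0-q->s1 s1-p->s2 s1-q->s2 s2-p->s3 s2-q->s3 s3-p->s3 s3-q->s3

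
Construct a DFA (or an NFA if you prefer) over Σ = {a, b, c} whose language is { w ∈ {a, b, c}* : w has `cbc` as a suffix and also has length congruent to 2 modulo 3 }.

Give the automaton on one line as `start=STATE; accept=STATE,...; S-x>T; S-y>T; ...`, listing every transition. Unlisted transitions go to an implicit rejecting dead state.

start=S0; accept=S11; S0-a>S1; S0-b>S1; S0-c>S2; S1-a>S3; S1-b>S3; S1-c>S4; S2-a>S3; S2-b>S5; S2-c>S4; S3-a>S0; S3-b>S0; S3-c>S6; S4-a>S0; S4-b>S7; S4-c>S6; S5-a>S0; S5-b>S0; S5-c>S8; S6-a>S1; S6-b>S9; S6-c>S2; S7-a>S1; S7-b>S1; S7-c>S10; S8-a>S1; S8-b>S9; S8-c>S2; S9-a>S3; S9-b>S3; S9-c>S11; S10-a>S3; S10-b>S5; S10-c>S4; S11-a>S0; S11-b>S7; S11-c>S6

Handle the two conditions separately and then intersect. The first has 4 states tracking how much of the suffix `cbc` has currently been matched; the second has 3 states tracking the input length modulo 3. A product state is a pair (one from each), accepting exactly when both do.
A 12-state machine:
          a    b    c  
>  S0     S1   S1   S2 
   S1     S3   S3   S4 
   S2     S3   S5   S4 
   S3     S0   S0   S6 
   S4     S0   S7   S6 
   S5     S0   S0   S8 
   S6     S1   S9   S2 
   S7     S1   S1  S10 
   S8     S1   S9   S2 
   S9     S3   S3  S11 
   S10    S3   S5   S4 
 * S11    S0   S7   S6 
(> = start, * = accepting)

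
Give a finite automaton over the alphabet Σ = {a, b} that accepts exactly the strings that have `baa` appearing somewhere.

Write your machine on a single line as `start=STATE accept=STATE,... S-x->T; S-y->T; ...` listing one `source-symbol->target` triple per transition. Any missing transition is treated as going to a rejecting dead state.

Track how much of `baa` has been matched so far: state q0 is no progress, q3 is the absorbing accept state reached once `baa` has occurred. Intermediate states record partial matches; on a mismatch, fall back to the longest reusable overlap.
A 4-state machine:
        a   b  
>  q0   q0  q1 
   q1   q2  q1 
   q2   q3  q1 
 * q3   q3  q3 
(> = start, * = accepting)

start=q0; accept=q3; q0-a->q0; q0-b->q1; q1-a->q2; q1-b->q1; q2-a->q3; q2-b->q1; q3-a->q3; q3-b->q3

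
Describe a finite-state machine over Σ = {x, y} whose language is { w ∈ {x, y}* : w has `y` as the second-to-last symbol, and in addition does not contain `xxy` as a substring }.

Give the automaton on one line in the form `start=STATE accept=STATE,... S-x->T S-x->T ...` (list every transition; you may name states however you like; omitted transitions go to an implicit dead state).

Run two small machines in parallel and take their product. The first has 7 states tracking the last 2 symbols read; the second has 4 states tracking partial matches of the forbidden pattern `xxy`. A product state is a pair (one from each), accepting exactly when both do.
With 11 states:
          x    y  
>  s0     s1   s2 
   s1     s3   s4 
   s2     s5   s6 
   s3     s3   s7 
   s4     s5   s6 
 * s5     s3   s4 
 * s6     s5   s6 
   s7     s8   s9 
   s8    s10   s7 
   s9     s8   s9 
   s10   s10   s7 
(> = start, * = accepting)

start=s0 accept=s5,s6 s0-x->s1 s0-y->s2 s1-x->s3 s1-y->s4 s2-x->s5 s2-y->s6 s3-x->s3 s3-y->s7 s4-x->s5 s4-y->s6 s5-x->s3 s5-y->s4 s6-x->s5 s6-y->s6 s7-x->s8 s7-y->s9 s8-x->s10 s8-y->s7 s9-x->s8 s9-y->s9 s10-x->s10 s10-y->s7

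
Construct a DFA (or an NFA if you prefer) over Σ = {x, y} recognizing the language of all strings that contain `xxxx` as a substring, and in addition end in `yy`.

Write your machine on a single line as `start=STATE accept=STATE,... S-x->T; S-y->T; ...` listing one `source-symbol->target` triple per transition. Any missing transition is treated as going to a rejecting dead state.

Run two small machines in parallel and take their product. One (5 states) tracks whether and how much of `xxxx` has been seen; the other (3 states) tracks how much of the suffix `yy` has currently been matched. Each combined state is a pair, one component from each; accept when both components accept. After merging equivalent states the machine shrinks.
A 7-state machine:
       x  y 
>  A   B  A 
   B   C  A 
   C   D  A 
   D   E  A 
   E   E  F 
   F   E  G 
 * G   E  G 
(> = start, * = accepting)

start=A; accept=G; A-x->B; A-y->A; B-x->C; B-y->A; C-x->D; C-y->A; D-x->E; D-y->A; E-x->E; E-y->F; F-x->E; F-y->G; G-x->E; G-y->G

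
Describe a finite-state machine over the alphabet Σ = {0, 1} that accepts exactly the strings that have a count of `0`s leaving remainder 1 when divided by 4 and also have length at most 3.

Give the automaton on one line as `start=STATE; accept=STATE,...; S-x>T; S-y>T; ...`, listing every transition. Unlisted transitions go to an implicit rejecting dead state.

start=q0; accept=q1,q4,q8; q0-0>q1; q0-1>q2; q1-0>q3; q1-1>q4; q2-0>q4; q2-1>q5; q3-0>q6; q3-1>q7; q4-0>q7; q4-1>q8; q5-0>q8; q5-1>q9; q6-0>q10; q6-1>q11; q7-0>q11; q7-1>q12; q8-0>q12; q8-1>q13; q9-0>q13; q9-1>q10; q10-0>q13; q10-1>q10; q11-0>q10; q11-1>q11; q12-0>q11; q12-1>q12; q13-0>q12; q13-1>q13

Run two small machines in parallel and take their product. The first has 4 states tracking the count of `0`s modulo 4; the second has 5 states tracking the input length, saturating at 4. A product state is a pair (one from each), accepting exactly when both do.
          0    1  
>  q0     q1   q2 
 * q1     q3   q4 
   q2     q4   q5 
   q3     q6   q7 
 * q4     q7   q8 
   q5     q8   q9 
   q6    q10  q11 
   q7    q11  q12 
 * q8    q12  q13 
   q9    q13  q10 
   q10   q13  q10 
   q11   q10  q11 
   q12   q11  q12 
   q13   q12  q13 
(> = start, * = accepting)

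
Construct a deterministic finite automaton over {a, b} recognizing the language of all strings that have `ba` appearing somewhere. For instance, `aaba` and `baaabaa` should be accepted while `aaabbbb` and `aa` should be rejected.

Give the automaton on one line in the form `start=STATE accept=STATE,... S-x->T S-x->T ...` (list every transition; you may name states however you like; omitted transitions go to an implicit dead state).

start=S0 accept=S2 S0-a->S0 S0-b->S1 S1-a->S2 S1-b->S1 S2-a->S2 S2-b->S2

States S0..S1 record the length of the longest prefix of `ba` that matches the current input suffix. Reaching S2 means `ba` has been seen, and we stay there forever. Accept from S2.
        a   b  
>  S0   S0  S1 
   S1   S2  S1 
 * S2   S2  S2 
(> = start, * = accepting)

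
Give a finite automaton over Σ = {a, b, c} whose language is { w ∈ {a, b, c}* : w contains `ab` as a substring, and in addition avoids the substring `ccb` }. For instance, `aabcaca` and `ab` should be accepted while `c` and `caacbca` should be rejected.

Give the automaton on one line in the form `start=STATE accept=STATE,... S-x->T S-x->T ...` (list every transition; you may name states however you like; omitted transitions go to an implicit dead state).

Handle the two conditions separately and then intersect. The first has 3 states tracking whether and how much of `ab` has been seen; the second has 4 states tracking partial matches of the forbidden pattern `ccb`. A product state is a pair (one from each), accepting exactly when both do.
10 states suffice.
        a   b   c  
>  q0   q1  q0  q2 
   q1   q1  q3  q2 
   q2   q1  q0  q4 
 * q3   q3  q3  q5 
   q4   q1  q6  q4 
 * q5   q3  q3  q7 
   q6   q8  q6  q6 
 * q7   q3  q9  q7 
   q8   q8  q9  q6 
   q9   q9  q9  q9 
(> = start, * = accepting)

start=q0 accept=q3,q5,q7 q0-a->q1 q0-b->q0 q0-c->q2 q1-a->q1 q1-b->q3 q1-c->q2 q2-a->q1 q2-b->q0 q2-c->q4 q3-a->q3 q3-b->q3 q3-c->q5 q4-a->q1 q4-b->q6 q4-c->q4 q5-a->q3 q5-b->q3 q5-c->q7 q6-a->q8 q6-b->q6 q6-c->q6 q7-a->q3 q7-b->q9 q7-c->q7 q8-a->q8 q8-b->q9 q8-c->q6 q9-a->q9 q9-b->q9 q9-c->q9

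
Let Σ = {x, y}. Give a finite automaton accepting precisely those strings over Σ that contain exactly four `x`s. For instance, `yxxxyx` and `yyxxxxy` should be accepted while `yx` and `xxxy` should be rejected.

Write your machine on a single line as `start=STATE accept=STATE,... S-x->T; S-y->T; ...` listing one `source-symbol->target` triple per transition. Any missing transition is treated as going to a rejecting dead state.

Count `x`s, saturating at 5: states S0 through S4 mean 0 through 4 `x`s seen; S5 means more than 4. Each `x` increments (capped at S5); other symbols loop. Accept from {S4}.
        x   y  
>  S0   S1  S0 
   S1   S2  S1 
   S2   S3  S2 
   S3   S4  S3 
 * S4   S5  S4 
   S5   S5  S5 
(> = start, * = accepting)

start=S0; accept=S4; S0-x->S1; S0-y->S0; S1-x->S2; S1-y->S1; S2-x->S3; S2-y->S2; S3-x->S4; S3-y->S3; S4-x->S5; S4-y->S4; S5-x->S5; S5-y->S5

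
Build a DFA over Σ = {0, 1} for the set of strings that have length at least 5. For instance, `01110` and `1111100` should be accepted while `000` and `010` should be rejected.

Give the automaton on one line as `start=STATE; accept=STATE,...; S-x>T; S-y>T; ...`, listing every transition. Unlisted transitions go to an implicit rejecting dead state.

Count input length up to 6: every symbol moves from s0 toward s6, which means 'more than 5' and absorbs. Accept from {s5, s6}.
With 7 states:
        0   1  
>  s0   s1  s1 
   s1   s2  s2 
   s2   s3  s3 
   s3   s4  s4 
   s4   s5  s5 
 * s5   s6  s6 
 * s6   s6  s6 
(> = start, * = accepting)

start=s0; accept=s5,s6; s0-0>s1; s0-1>s1; s1-0>s2; s1-1>s2; s2-0>s3; s2-1>s3; s3-0>s4; s3-1>s4; s4-0>s5; s4-1>s5; s5-0>s6; s5-1>s6; s6-0>s6; s6-1>s6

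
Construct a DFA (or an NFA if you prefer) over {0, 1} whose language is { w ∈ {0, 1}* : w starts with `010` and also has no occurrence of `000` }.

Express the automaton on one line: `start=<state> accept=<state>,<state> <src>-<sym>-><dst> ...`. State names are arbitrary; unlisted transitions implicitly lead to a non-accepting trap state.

Build one automaton per condition and run them in lockstep. The first has 5 states tracking whether the input so far still matches the prefix `010`; the second has 4 states tracking partial matches of the forbidden pattern `000`. A product state is a pair (one from each), accepting exactly when both do. Equivalent product states are then merged.
With 7 states:
        0   1  
>  s0   s1  s2 
   s1   s2  s3 
   s2   s2  s2 
   s3   s4  s2 
 * s4   s5  s6 
 * s5   s2  s6 
 * s6   s4  s6 
(> = start, * = accepting)

start=s0 accept=s4,s5,s6 s0-0->s1 s0-1->s2 s1-0->s2 s1-1->s3 s2-0->s2 s2-1->s2 s3-0->s4 s3-1->s2 s4-0->s5 s4-1->s6 s5-0->s2 s5-1->s6 s6-0->s4 s6-1->s6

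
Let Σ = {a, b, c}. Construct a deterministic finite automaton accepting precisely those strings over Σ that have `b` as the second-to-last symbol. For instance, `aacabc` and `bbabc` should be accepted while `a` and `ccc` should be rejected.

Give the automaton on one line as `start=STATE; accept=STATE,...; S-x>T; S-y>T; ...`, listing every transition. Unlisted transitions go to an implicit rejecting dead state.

Because acceptance depends on a position counted from the end, the machine has to buffer the most recent 2 symbols. Make each state the string of the last up-to-2 symbols read; on input `x` shift the window left and append `x`. Accept when the buffered window has length 2 and begins with `b`.
With 13 states:
          a    b    c  
>  q0     q1   q2   q3 
   q1     q4   q5   q6 
   q2     q7   q8   q9 
   q3    q10  q11  q12 
   q4     q4   q5   q6 
   q5     q7   q8   q9 
   q6    q10  q11  q12 
 * q7     q4   q5   q6 
 * q8     q7   q8   q9 
 * q9    q10  q11  q12 
   q10    q4   q5   q6 
   q11    q7   q8   q9 
   q12   q10  q11  q12 
(> = start, * = accepting)

start=q0; accept=q7,q8,q9; q0-a>q1; q0-b>q2; q0-c>q3; q1-a>q4; q1-b>q5; q1-c>q6; q2-a>q7; q2-b>q8; q2-c>q9; q3-a>q10; q3-b>q11; q3-c>q12; q4-a>q4; q4-b>q5; q4-c>q6; q5-a>q7; q5-b>q8; q5-c>q9; q6-a>q10; q6-b>q11; q6-c>q12; q7-a>q4; q7-b>q5; q7-c>q6; q8-a>q7; q8-b>q8; q8-c>q9; q9-a>q10; q9-b>q11; q9-c>q12; q10-a>q4; q10-b>q5; q10-c>q6; q11-a>q7; q11-b>q8; q11-c>q9; q12-a>q10; q12-b>q11; q12-c>q12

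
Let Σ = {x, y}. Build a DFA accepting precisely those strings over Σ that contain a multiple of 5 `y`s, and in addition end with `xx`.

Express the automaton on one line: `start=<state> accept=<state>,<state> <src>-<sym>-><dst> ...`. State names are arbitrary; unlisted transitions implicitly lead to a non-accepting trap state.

start=S0 accept=S3 S0-x->S1 S0-y->S2 S1-x->S3 S1-y->S2 S2-x->S2 S2-y->S4 S3-x->S3 S3-y->S2 S4-x->S4 S4-y->S5 S5-x->S5 S5-y->S6 S6-x->S6 S6-y->S0

Run two small machines in parallel and take their product. One (5 states) tracks the count of `y`s modulo 5; the other (3 states) tracks how much of the suffix `xx` has currently been matched. Each combined state is a pair, one component from each; accept when both components accept. Equivalent product states are then merged.
With 7 states:
        x   y  
>  S0   S1  S2 
   S1   S3  S2 
   S2   S2  S4 
 * S3   S3  S2 
   S4   S4  S5 
   S5   S5  S6 
   S6   S6  S0 
(> = start, * = accepting)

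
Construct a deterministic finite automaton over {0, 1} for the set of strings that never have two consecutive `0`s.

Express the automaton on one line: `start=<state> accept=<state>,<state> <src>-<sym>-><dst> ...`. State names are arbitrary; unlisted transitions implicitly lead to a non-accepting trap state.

Track partial matches of the forbidden pattern `00`. State s2 is a dead state reached once `00` has occurred; every other state accepts. s0 means no part of `00` is currently matched.
        0   1  
>* s0   s1  s0 
 * s1   s2  s0 
   s2   s2  s2 
(> = start, * = accepting)

start=s0 accept=s0,s1 s0-0->s1 s0-1->s0 s1-0->s2 s1-1->s0 s2-0->s2 s2-1->s2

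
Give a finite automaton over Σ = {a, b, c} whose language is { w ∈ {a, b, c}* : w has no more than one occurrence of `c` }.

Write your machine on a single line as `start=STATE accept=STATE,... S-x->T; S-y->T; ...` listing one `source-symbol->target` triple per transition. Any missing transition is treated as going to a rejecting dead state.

Count `c`s, saturating at 2: state S0 means no `c` yet, S1 means one `c` seen, S2 means more than one. Each `c` increments (capped at S2); other symbols loop. Accept from {S0, S1}.
        a   b   c  
>* S0   S0  S0  S1 
 * S1   S1  S1  S2 
   S2   S2  S2  S2 
(> = start, * = accepting)

start=S0; accept=S0,S1; S0-a->S0; S0-b->S0; S0-c->S1; S1-a->S1; S1-b->S1; S1-c->S2; S2-a->S2; S2-b->S2; S2-c->S2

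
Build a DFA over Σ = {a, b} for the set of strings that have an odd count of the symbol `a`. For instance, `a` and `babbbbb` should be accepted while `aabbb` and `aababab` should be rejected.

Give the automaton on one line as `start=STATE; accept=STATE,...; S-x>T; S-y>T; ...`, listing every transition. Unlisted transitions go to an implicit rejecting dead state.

start=q0; accept=q1; q0-a>q1; q0-b>q0; q1-a>q0; q1-b>q1

Keep the running count of `a`s modulo 2: each `a` advances along the cycle q0 → q1 → q0 while other symbols loop. Accept at q1.
2 states suffice.
        a   b  
>  q0   q1  q0 
 * q1   q0  q1 
(> = start, * = accepting)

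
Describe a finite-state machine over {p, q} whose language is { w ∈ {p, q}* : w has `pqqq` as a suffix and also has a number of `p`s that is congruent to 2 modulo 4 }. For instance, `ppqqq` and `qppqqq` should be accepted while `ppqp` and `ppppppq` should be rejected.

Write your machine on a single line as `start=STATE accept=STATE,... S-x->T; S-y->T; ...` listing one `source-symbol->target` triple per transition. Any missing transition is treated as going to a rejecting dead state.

Build one automaton per condition and run them in lockstep. The first has 5 states tracking how much of the suffix `pqqq` has currently been matched; the second has 4 states tracking the count of `p`s modulo 4. A product state is a pair (one from each), accepting exactly when both do. Minimizing collapses redundant product states.
        p   q  
>  s0   s1  s0 
   s1   s2  s1 
   s2   s3  s4 
   s3   s0  s3 
   s4   s3  s5 
   s5   s3  s6 
 * s6   s3  s7 
   s7   s3  s7 
(> = start, * = accepting)

start=s0; accept=s6; s0-p->s1; s0-q->s0; s1-p->s2; s1-q->s1; s2-p->s3; s2-q->s4; s3-p->s0; s3-q->s3; s4-p->s3; s4-q->s5; s5-p->s3; s5-q->s6; s6-p->s3; s6-q->s7; s7-p->s3; s7-q->s7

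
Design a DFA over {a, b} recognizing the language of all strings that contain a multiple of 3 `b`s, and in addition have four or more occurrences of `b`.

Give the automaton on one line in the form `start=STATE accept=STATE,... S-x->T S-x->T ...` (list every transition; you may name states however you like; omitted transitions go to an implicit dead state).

Run two small machines in parallel and take their product. One (3 states) tracks the count of `b`s modulo 3; the other (6 states) tracks the count of `b`s, saturating at 5. Each combined state is a pair, one component from each; accept when both components accept.
An 8-state machine:
        a   b  
>  s0   s0  s1 
   s1   s1  s2 
   s2   s2  s3 
   s3   s3  s4 
   s4   s4  s5 
   s5   s5  s6 
 * s6   s6  s7 
   s7   s7  s5 
(> = start, * = accepting)

start=s0 accept=s6 s0-a->s0 s0-b->s1 s1-a->s1 s1-b->s2 s2-a->s2 s2-b->s3 s3-a->s3 s3-b->s4 s4-a->s4 s4-b->s5 s5-a->s5 s5-b->s6 s6-a->s6 s6-b->s7 s7-a->s7 s7-b->s5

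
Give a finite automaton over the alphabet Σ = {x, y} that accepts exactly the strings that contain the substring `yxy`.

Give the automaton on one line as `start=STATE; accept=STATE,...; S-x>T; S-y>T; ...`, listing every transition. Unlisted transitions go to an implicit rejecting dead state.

Track how much of `yxy` has been matched so far: state s0 is no progress, s3 is the absorbing accept state reached once `yxy` has occurred. Intermediate states record partial matches; on a mismatch, fall back to the longest reusable overlap.
A 4-state machine:
        x   y  
>  s0   s0  s1 
   s1   s2  s1 
   s2   s0  s3 
 * s3   s3  s3 
(> = start, * = accepting)

start=s0; accept=s3; s0-x>s0; s0-y>s1; s1-x>s2; s1-y>s1; s2-x>s0; s2-y>s3; s3-x>s3; s3-y>s3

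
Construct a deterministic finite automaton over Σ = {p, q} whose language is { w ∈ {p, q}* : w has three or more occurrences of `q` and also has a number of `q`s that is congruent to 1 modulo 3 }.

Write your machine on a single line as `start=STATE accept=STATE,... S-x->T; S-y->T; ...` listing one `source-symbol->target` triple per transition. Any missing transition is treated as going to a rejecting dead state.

Handle the two conditions separately and then intersect. The first has 5 states tracking the count of `q`s, saturating at 4; the second has 3 states tracking the count of `q`s modulo 3. A product state is a pair (one from each), accepting exactly when both do. Minimizing collapses redundant product states.
With 5 states:
        p   q  
>  s0   s0  s1 
   s1   s1  s2 
   s2   s2  s3 
   s3   s3  s4 
 * s4   s4  s2 
(> = start, * = accepting)

start=s0; accept=s4; s0-p->s0; s0-q->s1; s1-p->s1; s1-q->s2; s2-p->s2; s2-q->s3; s3-p->s3; s3-q->s4; s4-p->s4; s4-q->s2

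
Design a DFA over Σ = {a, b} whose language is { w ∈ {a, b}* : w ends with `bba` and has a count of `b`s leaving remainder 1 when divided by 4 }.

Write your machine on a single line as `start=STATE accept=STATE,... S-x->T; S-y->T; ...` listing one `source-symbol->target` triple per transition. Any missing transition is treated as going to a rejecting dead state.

start=q0; accept=q15; q0-a->q0; q0-b->q1; q1-a->q2; q1-b->q3; q2-a->q2; q2-b->q4; q3-a->q5; q3-b->q6; q4-a->q7; q4-b->q6; q5-a->q7; q5-b->q8; q6-a->q9; q6-b->q10; q7-a->q7; q7-b->q8; q8-a->q11; q8-b->q10; q9-a->q11; q9-b->q12; q10-a->q13; q10-b->q14; q11-a->q11; q11-b->q12; q12-a->q0; q12-b->q14; q13-a->q0; q13-b->q1; q14-a->q15; q14-b->q3; q15-a->q2; q15-b->q4

Handle the two conditions separately and then intersect. The first has 4 states tracking how much of the suffix `bba` has currently been matched; the second has 4 states tracking the count of `b`s modulo 4. A product state is a pair (one from each), accepting exactly when both do.
          a    b  
>  q0     q0   q1 
   q1     q2   q3 
   q2     q2   q4 
   q3     q5   q6 
   q4     q7   q6 
   q5     q7   q8 
   q6     q9  q10 
   q7     q7   q8 
   q8    q11  q10 
   q9    q11  q12 
   q10   q13  q14 
   q11   q11  q12 
   q12    q0  q14 
   q13    q0   q1 
   q14   q15   q3 
 * q15    q2   q4 
(> = start, * = accepting)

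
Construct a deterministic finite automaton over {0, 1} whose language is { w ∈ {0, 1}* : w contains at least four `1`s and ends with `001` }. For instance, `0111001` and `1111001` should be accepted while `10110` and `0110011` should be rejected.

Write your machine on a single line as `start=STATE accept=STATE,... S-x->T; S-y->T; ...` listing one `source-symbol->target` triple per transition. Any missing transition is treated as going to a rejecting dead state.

start=q0; accept=q18,q21; q0-0->q1; q0-1->q2; q1-0->q3; q1-1->q2; q2-0->q4; q2-1->q5; q3-0->q3; q3-1->q6; q4-0->q7; q4-1->q5; q5-0->q8; q5-1->q9; q6-0->q4; q6-1->q5; q7-0->q7; q7-1->q10; q8-0->q11; q8-1->q9; q9-0->q12; q9-1->q13; q10-0->q8; q10-1->q9; q11-0->q11; q11-1->q14; q12-0->q15; q12-1->q13; q13-0->q16; q13-1->q17; q14-0->q12; q14-1->q13; q15-0->q15; q15-1->q18; q16-0->q19; q16-1->q17; q17-0->q20; q17-1->q17; q18-0->q16; q18-1->q17; q19-0->q19; q19-1->q21; q20-0->q22; q20-1->q17; q21-0->q20; q21-1->q17; q22-0->q22; q22-1->q21

Handle the two conditions separately and then intersect. One (6 states) tracks the count of `1`s, saturating at 5; the other (4 states) tracks how much of the suffix `001` has currently been matched. Each combined state is a pair, one component from each; accept when both components accept.
With 23 states:
          0    1  
>  q0     q1   q2 
   q1     q3   q2 
   q2     q4   q5 
   q3     q3   q6 
   q4     q7   q5 
   q5     q8   q9 
   q6     q4   q5 
   q7     q7  q10 
   q8    q11   q9 
   q9    q12  q13 
   q10    q8   q9 
   q11   q11  q14 
   q12   q15  q13 
   q13   q16  q17 
   q14   q12  q13 
   q15   q15  q18 
   q16   q19  q17 
   q17   q20  q17 
 * q18   q16  q17 
   q19   q19  q21 
   q20   q22  q17 
 * q21   q20  q17 
   q22   q22  q21 
(> = start, * = accepting)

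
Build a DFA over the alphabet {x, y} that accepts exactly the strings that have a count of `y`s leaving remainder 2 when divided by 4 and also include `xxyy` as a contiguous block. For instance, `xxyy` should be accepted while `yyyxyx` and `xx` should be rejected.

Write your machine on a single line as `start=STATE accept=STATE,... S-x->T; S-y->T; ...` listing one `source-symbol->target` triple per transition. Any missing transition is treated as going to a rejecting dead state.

Build one automaton per condition and run them in lockstep. The first has 4 states tracking the count of `y`s modulo 4; the second has 5 states tracking whether and how much of `xxyy` has been seen. A product state is a pair (one from each), accepting exactly when both do.
20 states suffice.
          x    y  
>  s0     s1   s2 
   s1     s3   s2 
   s2     s4   s5 
   s3     s3   s6 
   s4     s7   s5 
   s5     s8   s9 
   s6     s4  s10 
   s7     s7  s11 
   s8    s12   s9 
   s9    s13   s0 
 * s10   s10  s14 
   s11    s8  s14 
   s12   s12  s15 
   s13   s16   s0 
   s14   s14  s17 
   s15   s13  s17 
   s16   s16  s18 
   s17   s17  s19 
   s18    s1  s19 
   s19   s19  s10 
(> = start, * = accepting)

start=s0; accept=s10; s0-x->s1; s0-y->s2; s1-x->s3; s1-y->s2; s2-x->s4; s2-y->s5; s3-x->s3; s3-y->s6; s4-x->s7; s4-y->s5; s5-x->s8; s5-y->s9; s6-x->s4; s6-y->s10; s7-x->s7; s7-y->s11; s8-x->s12; s8-y->s9; s9-x->s13; s9-y->s0; s10-x->s10; s10-y->s14; s11-x->s8; s11-y->s14; s12-x->s12; s12-y->s15; s13-x->s16; s13-y->s0; s14-x->s14; s14-y->s17; s15-x->s13; s15-y->s17; s16-x->s16; s16-y->s18; s17-x->s17; s17-y->s19; s18-x->s1; s18-y->s19; s19-x->s19; s19-y->s10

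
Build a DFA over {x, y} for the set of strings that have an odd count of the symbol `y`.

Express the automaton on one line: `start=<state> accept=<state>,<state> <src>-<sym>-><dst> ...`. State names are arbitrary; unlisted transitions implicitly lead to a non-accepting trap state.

start=s0 accept=s1 s0-x->s0 s0-y->s1 s1-x->s1 s1-y->s0

The only thing that matters is how many `y`s have appeared, reduced mod 2. Use one state per residue: s0 for 0, …, s1 for 1. Reading `y` moves to the next residue; anything else stays put. s1 is accepting.
        x   y  
>  s0   s0  s1 
 * s1   s1  s0 
(> = start, * = accepting)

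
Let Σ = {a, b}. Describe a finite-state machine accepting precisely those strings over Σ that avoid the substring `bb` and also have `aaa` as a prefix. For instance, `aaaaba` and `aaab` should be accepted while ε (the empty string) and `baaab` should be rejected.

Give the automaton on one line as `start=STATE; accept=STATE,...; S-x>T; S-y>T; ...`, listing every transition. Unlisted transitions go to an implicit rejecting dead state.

Build one automaton per condition and run them in lockstep. The first has 3 states tracking partial matches of the forbidden pattern `bb`; the second has 5 states tracking whether the input so far still matches the prefix `aaa`. A product state is a pair (one from each), accepting exactly when both do. Minimizing collapses redundant product states.
With 6 states:
        a   b  
>  q0   q1  q2 
   q1   q3  q2 
   q2   q2  q2 
   q3   q4  q2 
 * q4   q4  q5 
 * q5   q4  q2 
(> = start, * = accepting)

start=q0; accept=q4,q5; q0-a>q1; q0-b>q2; q1-a>q3; q1-b>q2; q2-a>q2; q2-b>q2; q3-a>q4; q3-b>q2; q4-a>q4; q4-b>q5; q5-a>q4; q5-b>q2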